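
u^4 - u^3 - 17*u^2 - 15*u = u*(u - 5)*(u + 1)*(u + 3)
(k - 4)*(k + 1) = k^2 - 3*k - 4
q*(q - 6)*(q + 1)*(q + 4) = q^4 - q^3 - 26*q^2 - 24*q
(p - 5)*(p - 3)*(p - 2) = p^3 - 10*p^2 + 31*p - 30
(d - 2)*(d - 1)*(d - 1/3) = d^3 - 10*d^2/3 + 3*d - 2/3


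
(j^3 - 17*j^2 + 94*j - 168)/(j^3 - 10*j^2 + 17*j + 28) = (j - 6)/(j + 1)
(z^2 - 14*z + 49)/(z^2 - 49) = (z - 7)/(z + 7)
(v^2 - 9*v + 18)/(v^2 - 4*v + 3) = (v - 6)/(v - 1)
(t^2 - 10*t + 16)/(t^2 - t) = (t^2 - 10*t + 16)/(t*(t - 1))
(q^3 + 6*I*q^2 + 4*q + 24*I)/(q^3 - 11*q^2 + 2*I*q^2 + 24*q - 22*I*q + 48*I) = (q^2 + 4*I*q + 12)/(q^2 - 11*q + 24)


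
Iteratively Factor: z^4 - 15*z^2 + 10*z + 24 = (z + 1)*(z^3 - z^2 - 14*z + 24) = (z + 1)*(z + 4)*(z^2 - 5*z + 6) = (z - 2)*(z + 1)*(z + 4)*(z - 3)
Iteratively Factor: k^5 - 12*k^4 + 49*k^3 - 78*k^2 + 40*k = (k - 4)*(k^4 - 8*k^3 + 17*k^2 - 10*k) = (k - 4)*(k - 2)*(k^3 - 6*k^2 + 5*k) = (k - 5)*(k - 4)*(k - 2)*(k^2 - k) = k*(k - 5)*(k - 4)*(k - 2)*(k - 1)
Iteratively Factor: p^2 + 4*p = (p)*(p + 4)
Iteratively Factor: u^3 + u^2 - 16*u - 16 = (u - 4)*(u^2 + 5*u + 4) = (u - 4)*(u + 4)*(u + 1)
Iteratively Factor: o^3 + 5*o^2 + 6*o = (o + 3)*(o^2 + 2*o) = o*(o + 3)*(o + 2)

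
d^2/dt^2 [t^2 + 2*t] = 2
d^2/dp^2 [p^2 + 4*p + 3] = 2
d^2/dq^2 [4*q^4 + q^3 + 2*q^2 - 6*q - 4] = 48*q^2 + 6*q + 4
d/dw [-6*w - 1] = -6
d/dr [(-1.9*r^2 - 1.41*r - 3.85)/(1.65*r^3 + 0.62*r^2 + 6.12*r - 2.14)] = (3.135*r^4 + 4.653*r^3 + 8.3037*r^2 + 12.906*r + 26.5794)/(2.7225*r^6 + 2.046*r^5 + 20.5804*r^4 + 0.5268*r^3 + 34.8008*r^2 - 26.1936*r + 4.5796)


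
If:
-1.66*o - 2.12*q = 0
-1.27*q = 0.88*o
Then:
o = 0.00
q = 0.00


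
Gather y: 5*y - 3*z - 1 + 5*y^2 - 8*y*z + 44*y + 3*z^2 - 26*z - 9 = 5*y^2 + y*(49 - 8*z) + 3*z^2 - 29*z - 10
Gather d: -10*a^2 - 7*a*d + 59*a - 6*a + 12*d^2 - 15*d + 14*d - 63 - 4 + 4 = -10*a^2 + 53*a + 12*d^2 + d*(-7*a - 1) - 63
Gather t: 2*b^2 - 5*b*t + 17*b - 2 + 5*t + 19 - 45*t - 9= 2*b^2 + 17*b + t*(-5*b - 40) + 8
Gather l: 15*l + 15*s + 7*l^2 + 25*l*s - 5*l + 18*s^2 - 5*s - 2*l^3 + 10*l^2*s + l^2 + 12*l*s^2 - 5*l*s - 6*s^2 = -2*l^3 + l^2*(10*s + 8) + l*(12*s^2 + 20*s + 10) + 12*s^2 + 10*s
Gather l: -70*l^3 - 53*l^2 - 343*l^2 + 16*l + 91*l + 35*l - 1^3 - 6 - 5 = -70*l^3 - 396*l^2 + 142*l - 12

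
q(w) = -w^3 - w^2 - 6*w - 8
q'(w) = -3*w^2 - 2*w - 6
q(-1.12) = -1.13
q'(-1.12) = -7.52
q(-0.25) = -6.55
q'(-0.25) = -5.69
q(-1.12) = -1.13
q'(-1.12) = -7.52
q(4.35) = -135.34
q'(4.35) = -71.47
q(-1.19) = -0.59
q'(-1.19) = -7.87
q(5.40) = -227.02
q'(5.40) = -104.28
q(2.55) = -46.38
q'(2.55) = -30.61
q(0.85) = -14.44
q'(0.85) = -9.87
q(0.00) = -8.00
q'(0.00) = -6.00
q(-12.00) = 1648.00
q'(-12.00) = -414.00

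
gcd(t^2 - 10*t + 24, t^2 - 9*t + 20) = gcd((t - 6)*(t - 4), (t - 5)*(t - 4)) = t - 4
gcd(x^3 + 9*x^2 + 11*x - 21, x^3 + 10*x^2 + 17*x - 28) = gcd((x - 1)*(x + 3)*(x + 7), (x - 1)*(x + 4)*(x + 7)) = x^2 + 6*x - 7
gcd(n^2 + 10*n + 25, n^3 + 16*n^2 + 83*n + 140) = n + 5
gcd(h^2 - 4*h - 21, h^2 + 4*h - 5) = 1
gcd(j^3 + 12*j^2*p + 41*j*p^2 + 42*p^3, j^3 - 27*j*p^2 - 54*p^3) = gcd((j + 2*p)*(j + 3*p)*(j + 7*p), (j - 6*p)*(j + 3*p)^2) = j + 3*p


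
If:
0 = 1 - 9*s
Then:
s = 1/9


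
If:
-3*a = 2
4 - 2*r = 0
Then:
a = -2/3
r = 2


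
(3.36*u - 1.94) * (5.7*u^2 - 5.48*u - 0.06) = 19.152*u^3 - 29.4708*u^2 + 10.4296*u + 0.1164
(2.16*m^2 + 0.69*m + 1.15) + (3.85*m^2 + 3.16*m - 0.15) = 6.01*m^2 + 3.85*m + 1.0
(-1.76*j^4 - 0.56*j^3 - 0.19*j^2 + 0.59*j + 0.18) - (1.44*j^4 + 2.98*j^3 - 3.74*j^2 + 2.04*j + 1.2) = -3.2*j^4 - 3.54*j^3 + 3.55*j^2 - 1.45*j - 1.02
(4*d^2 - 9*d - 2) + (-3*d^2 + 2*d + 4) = d^2 - 7*d + 2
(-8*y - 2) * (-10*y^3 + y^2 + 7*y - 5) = 80*y^4 + 12*y^3 - 58*y^2 + 26*y + 10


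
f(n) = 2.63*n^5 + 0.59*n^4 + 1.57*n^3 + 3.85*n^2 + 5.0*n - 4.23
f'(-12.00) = 269191.16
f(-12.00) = -644416.71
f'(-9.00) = 84873.92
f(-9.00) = -152309.79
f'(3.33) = 1786.99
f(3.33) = 1262.54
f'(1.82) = 193.12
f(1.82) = 86.08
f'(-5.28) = 9968.51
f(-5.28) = -10488.43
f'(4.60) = 6257.65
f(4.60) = 5934.05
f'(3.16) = 1462.05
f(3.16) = 987.07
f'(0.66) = 15.31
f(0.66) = 1.64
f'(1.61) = 127.81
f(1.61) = 52.77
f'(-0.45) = 2.81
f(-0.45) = -5.87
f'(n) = 13.15*n^4 + 2.36*n^3 + 4.71*n^2 + 7.7*n + 5.0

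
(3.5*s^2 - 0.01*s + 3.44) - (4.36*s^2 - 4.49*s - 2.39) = -0.86*s^2 + 4.48*s + 5.83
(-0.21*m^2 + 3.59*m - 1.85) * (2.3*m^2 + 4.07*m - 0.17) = -0.483*m^4 + 7.4023*m^3 + 10.392*m^2 - 8.1398*m + 0.3145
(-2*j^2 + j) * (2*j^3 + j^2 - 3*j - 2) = -4*j^5 + 7*j^3 + j^2 - 2*j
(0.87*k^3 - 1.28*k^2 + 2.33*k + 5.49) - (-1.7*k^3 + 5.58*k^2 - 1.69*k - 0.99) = 2.57*k^3 - 6.86*k^2 + 4.02*k + 6.48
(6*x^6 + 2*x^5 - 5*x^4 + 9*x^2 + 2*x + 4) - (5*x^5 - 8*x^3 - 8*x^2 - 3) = 6*x^6 - 3*x^5 - 5*x^4 + 8*x^3 + 17*x^2 + 2*x + 7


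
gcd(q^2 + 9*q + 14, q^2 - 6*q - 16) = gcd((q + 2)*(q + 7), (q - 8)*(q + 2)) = q + 2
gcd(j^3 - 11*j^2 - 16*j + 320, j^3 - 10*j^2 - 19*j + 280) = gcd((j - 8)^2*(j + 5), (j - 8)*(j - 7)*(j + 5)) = j^2 - 3*j - 40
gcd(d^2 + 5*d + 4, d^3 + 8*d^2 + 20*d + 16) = d + 4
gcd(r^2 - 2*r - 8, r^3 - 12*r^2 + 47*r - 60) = r - 4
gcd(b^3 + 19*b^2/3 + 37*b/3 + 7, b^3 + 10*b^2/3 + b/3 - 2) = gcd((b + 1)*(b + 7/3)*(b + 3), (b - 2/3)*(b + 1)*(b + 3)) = b^2 + 4*b + 3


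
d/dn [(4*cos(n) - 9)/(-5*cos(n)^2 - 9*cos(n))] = (-20*sin(n) + 81*sin(n)/cos(n)^2 + 90*tan(n))/(5*cos(n) + 9)^2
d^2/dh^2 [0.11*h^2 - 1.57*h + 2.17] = 0.220000000000000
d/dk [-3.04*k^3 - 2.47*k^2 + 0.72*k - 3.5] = -9.12*k^2 - 4.94*k + 0.72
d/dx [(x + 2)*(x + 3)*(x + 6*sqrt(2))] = 3*x^2 + 10*x + 12*sqrt(2)*x + 6 + 30*sqrt(2)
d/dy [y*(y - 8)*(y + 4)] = 3*y^2 - 8*y - 32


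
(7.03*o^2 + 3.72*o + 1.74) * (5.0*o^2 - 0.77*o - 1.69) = 35.15*o^4 + 13.1869*o^3 - 6.0451*o^2 - 7.6266*o - 2.9406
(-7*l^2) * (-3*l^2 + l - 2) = 21*l^4 - 7*l^3 + 14*l^2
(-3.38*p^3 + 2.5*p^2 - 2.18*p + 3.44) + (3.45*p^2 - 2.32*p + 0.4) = -3.38*p^3 + 5.95*p^2 - 4.5*p + 3.84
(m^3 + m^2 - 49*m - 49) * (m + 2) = m^4 + 3*m^3 - 47*m^2 - 147*m - 98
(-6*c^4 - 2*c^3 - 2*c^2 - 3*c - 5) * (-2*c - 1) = 12*c^5 + 10*c^4 + 6*c^3 + 8*c^2 + 13*c + 5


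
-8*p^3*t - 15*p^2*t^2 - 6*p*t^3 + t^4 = t*(-8*p + t)*(p + t)^2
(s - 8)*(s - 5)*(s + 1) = s^3 - 12*s^2 + 27*s + 40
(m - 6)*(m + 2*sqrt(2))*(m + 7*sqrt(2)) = m^3 - 6*m^2 + 9*sqrt(2)*m^2 - 54*sqrt(2)*m + 28*m - 168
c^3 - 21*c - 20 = (c - 5)*(c + 1)*(c + 4)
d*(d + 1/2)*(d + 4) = d^3 + 9*d^2/2 + 2*d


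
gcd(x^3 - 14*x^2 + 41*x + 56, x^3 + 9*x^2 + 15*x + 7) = x + 1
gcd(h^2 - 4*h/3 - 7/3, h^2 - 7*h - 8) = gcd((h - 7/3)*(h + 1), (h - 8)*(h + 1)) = h + 1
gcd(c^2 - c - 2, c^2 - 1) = c + 1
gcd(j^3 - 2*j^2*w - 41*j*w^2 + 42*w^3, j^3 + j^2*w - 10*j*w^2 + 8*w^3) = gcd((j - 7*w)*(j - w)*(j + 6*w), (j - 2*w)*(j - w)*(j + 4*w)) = -j + w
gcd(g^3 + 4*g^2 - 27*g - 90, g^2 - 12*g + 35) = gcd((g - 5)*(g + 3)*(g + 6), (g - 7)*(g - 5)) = g - 5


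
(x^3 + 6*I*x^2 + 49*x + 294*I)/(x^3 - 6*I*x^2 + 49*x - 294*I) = (x + 6*I)/(x - 6*I)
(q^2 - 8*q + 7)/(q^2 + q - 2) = (q - 7)/(q + 2)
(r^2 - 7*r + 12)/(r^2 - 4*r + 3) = (r - 4)/(r - 1)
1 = 1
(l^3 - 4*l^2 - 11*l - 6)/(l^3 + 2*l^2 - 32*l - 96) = (l^2 + 2*l + 1)/(l^2 + 8*l + 16)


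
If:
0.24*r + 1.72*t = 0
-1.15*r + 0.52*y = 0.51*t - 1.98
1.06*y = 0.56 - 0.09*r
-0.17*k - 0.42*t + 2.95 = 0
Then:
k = 18.05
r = 2.01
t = -0.28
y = 0.36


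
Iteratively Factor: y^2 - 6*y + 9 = (y - 3)*(y - 3)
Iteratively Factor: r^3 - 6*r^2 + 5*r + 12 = (r + 1)*(r^2 - 7*r + 12) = (r - 3)*(r + 1)*(r - 4)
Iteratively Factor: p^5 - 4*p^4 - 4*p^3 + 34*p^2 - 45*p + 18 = (p - 3)*(p^4 - p^3 - 7*p^2 + 13*p - 6) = (p - 3)*(p - 1)*(p^3 - 7*p + 6) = (p - 3)*(p - 1)*(p + 3)*(p^2 - 3*p + 2) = (p - 3)*(p - 2)*(p - 1)*(p + 3)*(p - 1)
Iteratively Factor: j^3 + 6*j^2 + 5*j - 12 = (j + 3)*(j^2 + 3*j - 4) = (j + 3)*(j + 4)*(j - 1)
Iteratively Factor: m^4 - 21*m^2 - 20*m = (m + 1)*(m^3 - m^2 - 20*m) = (m - 5)*(m + 1)*(m^2 + 4*m) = m*(m - 5)*(m + 1)*(m + 4)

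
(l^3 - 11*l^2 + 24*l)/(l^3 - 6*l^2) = (l^2 - 11*l + 24)/(l*(l - 6))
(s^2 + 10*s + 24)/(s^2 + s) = (s^2 + 10*s + 24)/(s*(s + 1))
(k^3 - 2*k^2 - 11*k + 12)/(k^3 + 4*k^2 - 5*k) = (k^2 - k - 12)/(k*(k + 5))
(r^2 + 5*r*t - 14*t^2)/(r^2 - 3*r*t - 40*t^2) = (-r^2 - 5*r*t + 14*t^2)/(-r^2 + 3*r*t + 40*t^2)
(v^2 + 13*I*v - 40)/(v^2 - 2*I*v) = (v^2 + 13*I*v - 40)/(v*(v - 2*I))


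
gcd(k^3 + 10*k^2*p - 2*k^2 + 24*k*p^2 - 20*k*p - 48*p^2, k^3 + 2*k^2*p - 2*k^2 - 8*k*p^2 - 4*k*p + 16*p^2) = k^2 + 4*k*p - 2*k - 8*p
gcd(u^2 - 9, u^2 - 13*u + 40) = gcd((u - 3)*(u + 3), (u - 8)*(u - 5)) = 1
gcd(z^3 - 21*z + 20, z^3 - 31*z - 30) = z + 5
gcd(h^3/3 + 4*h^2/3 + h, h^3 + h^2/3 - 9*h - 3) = h + 3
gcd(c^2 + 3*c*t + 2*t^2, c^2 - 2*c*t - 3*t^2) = c + t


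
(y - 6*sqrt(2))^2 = y^2 - 12*sqrt(2)*y + 72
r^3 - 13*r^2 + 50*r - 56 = (r - 7)*(r - 4)*(r - 2)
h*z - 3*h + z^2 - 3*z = (h + z)*(z - 3)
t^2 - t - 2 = (t - 2)*(t + 1)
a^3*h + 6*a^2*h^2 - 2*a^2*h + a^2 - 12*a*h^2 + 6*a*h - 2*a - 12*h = (a - 2)*(a + 6*h)*(a*h + 1)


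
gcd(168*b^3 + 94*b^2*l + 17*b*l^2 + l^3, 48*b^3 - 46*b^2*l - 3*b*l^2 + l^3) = 6*b + l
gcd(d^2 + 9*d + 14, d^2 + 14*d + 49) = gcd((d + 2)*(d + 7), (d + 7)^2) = d + 7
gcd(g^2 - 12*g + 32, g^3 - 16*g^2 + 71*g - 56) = g - 8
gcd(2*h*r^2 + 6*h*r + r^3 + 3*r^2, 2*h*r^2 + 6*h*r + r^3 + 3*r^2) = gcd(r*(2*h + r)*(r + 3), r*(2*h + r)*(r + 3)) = 2*h*r^2 + 6*h*r + r^3 + 3*r^2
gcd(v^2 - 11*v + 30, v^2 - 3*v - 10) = v - 5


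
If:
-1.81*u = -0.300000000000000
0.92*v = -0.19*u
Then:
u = 0.17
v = -0.03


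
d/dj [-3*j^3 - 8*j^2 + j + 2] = -9*j^2 - 16*j + 1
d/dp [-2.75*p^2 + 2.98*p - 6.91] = 2.98 - 5.5*p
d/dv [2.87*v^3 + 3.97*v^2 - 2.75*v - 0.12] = 8.61*v^2 + 7.94*v - 2.75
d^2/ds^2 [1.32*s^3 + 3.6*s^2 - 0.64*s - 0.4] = 7.92*s + 7.2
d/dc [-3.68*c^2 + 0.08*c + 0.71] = 0.08 - 7.36*c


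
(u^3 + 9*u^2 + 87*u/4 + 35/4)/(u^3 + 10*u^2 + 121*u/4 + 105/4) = (2*u + 1)/(2*u + 3)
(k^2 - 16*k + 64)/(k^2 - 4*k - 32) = (k - 8)/(k + 4)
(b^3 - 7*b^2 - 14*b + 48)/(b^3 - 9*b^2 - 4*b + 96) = (b - 2)/(b - 4)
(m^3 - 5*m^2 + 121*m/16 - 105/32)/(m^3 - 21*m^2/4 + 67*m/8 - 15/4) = (m - 7/4)/(m - 2)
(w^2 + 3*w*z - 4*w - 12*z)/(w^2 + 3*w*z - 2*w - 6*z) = (w - 4)/(w - 2)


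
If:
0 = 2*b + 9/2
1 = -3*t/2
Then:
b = -9/4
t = -2/3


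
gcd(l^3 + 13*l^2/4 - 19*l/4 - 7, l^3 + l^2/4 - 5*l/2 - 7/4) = l^2 - 3*l/4 - 7/4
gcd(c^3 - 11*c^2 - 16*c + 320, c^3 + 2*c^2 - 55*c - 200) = c^2 - 3*c - 40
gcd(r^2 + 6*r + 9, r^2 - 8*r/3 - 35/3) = 1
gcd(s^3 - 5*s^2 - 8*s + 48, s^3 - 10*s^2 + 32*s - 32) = s^2 - 8*s + 16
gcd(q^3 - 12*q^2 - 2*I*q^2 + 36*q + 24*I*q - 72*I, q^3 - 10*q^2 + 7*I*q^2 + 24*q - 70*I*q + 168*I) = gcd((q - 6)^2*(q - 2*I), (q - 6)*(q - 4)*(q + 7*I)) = q - 6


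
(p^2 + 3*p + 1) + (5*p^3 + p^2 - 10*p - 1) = 5*p^3 + 2*p^2 - 7*p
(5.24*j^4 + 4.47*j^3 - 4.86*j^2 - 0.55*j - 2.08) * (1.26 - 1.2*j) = -6.288*j^5 + 1.2384*j^4 + 11.4642*j^3 - 5.4636*j^2 + 1.803*j - 2.6208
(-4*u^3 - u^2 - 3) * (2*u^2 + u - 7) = -8*u^5 - 6*u^4 + 27*u^3 + u^2 - 3*u + 21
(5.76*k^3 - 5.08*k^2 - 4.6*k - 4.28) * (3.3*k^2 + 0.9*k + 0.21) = 19.008*k^5 - 11.58*k^4 - 18.5424*k^3 - 19.3308*k^2 - 4.818*k - 0.8988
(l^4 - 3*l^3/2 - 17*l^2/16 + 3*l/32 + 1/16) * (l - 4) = l^5 - 11*l^4/2 + 79*l^3/16 + 139*l^2/32 - 5*l/16 - 1/4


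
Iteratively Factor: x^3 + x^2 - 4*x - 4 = (x + 2)*(x^2 - x - 2) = (x + 1)*(x + 2)*(x - 2)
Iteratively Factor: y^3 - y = (y)*(y^2 - 1) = y*(y + 1)*(y - 1)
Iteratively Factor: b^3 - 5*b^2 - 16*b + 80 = (b - 4)*(b^2 - b - 20) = (b - 4)*(b + 4)*(b - 5)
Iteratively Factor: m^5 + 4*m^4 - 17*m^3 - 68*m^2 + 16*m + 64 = (m + 4)*(m^4 - 17*m^2 + 16) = (m - 1)*(m + 4)*(m^3 + m^2 - 16*m - 16) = (m - 4)*(m - 1)*(m + 4)*(m^2 + 5*m + 4) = (m - 4)*(m - 1)*(m + 1)*(m + 4)*(m + 4)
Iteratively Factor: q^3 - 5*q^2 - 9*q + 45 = (q - 3)*(q^2 - 2*q - 15) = (q - 3)*(q + 3)*(q - 5)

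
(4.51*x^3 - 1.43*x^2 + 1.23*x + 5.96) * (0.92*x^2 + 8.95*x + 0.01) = 4.1492*x^5 + 39.0489*x^4 - 11.6218*x^3 + 16.4774*x^2 + 53.3543*x + 0.0596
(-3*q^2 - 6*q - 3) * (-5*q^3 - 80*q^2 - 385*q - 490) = 15*q^5 + 270*q^4 + 1650*q^3 + 4020*q^2 + 4095*q + 1470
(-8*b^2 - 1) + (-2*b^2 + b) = -10*b^2 + b - 1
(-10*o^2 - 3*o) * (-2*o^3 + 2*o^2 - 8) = 20*o^5 - 14*o^4 - 6*o^3 + 80*o^2 + 24*o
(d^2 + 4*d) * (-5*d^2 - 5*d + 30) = -5*d^4 - 25*d^3 + 10*d^2 + 120*d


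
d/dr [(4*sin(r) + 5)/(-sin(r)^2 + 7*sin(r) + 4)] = (4*sin(r)^2 + 10*sin(r) - 19)*cos(r)/(sin(r)^2 - 7*sin(r) - 4)^2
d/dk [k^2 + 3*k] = 2*k + 3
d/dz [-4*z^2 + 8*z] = 8 - 8*z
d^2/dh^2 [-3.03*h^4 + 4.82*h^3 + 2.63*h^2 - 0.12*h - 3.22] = -36.36*h^2 + 28.92*h + 5.26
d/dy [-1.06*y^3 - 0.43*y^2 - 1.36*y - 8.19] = -3.18*y^2 - 0.86*y - 1.36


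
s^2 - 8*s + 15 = (s - 5)*(s - 3)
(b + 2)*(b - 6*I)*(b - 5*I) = b^3 + 2*b^2 - 11*I*b^2 - 30*b - 22*I*b - 60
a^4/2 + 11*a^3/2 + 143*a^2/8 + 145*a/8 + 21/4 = (a/2 + 1/2)*(a + 1/2)*(a + 7/2)*(a + 6)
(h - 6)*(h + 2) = h^2 - 4*h - 12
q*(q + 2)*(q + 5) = q^3 + 7*q^2 + 10*q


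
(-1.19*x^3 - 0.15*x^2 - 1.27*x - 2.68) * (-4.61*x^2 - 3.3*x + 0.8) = 5.4859*x^5 + 4.6185*x^4 + 5.3977*x^3 + 16.4258*x^2 + 7.828*x - 2.144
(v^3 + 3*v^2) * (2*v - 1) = 2*v^4 + 5*v^3 - 3*v^2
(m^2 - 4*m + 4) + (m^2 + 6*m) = 2*m^2 + 2*m + 4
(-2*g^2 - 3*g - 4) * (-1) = 2*g^2 + 3*g + 4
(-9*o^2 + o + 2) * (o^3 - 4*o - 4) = -9*o^5 + o^4 + 38*o^3 + 32*o^2 - 12*o - 8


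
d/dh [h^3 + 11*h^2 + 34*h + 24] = 3*h^2 + 22*h + 34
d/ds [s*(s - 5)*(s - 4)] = 3*s^2 - 18*s + 20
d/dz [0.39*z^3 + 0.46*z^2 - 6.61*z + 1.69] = 1.17*z^2 + 0.92*z - 6.61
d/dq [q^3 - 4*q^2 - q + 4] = 3*q^2 - 8*q - 1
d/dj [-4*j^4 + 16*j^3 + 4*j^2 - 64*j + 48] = -16*j^3 + 48*j^2 + 8*j - 64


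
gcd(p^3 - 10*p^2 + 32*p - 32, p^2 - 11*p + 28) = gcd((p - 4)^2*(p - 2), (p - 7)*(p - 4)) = p - 4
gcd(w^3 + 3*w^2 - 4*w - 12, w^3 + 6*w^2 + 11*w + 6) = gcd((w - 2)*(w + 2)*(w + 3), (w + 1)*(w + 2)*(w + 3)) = w^2 + 5*w + 6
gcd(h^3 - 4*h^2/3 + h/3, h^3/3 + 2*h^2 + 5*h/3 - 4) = h - 1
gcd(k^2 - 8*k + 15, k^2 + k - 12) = k - 3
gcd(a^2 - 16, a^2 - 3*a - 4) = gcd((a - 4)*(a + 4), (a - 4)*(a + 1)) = a - 4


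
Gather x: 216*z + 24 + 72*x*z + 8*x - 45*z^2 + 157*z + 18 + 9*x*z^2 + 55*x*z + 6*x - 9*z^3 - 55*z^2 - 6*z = x*(9*z^2 + 127*z + 14) - 9*z^3 - 100*z^2 + 367*z + 42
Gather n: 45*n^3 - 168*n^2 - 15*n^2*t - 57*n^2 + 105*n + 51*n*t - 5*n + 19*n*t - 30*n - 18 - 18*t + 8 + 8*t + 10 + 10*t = 45*n^3 + n^2*(-15*t - 225) + n*(70*t + 70)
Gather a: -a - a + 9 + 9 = 18 - 2*a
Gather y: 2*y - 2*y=0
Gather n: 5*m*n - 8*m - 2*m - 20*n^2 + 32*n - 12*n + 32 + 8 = -10*m - 20*n^2 + n*(5*m + 20) + 40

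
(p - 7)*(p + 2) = p^2 - 5*p - 14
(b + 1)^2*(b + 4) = b^3 + 6*b^2 + 9*b + 4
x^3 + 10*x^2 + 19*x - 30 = (x - 1)*(x + 5)*(x + 6)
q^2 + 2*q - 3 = (q - 1)*(q + 3)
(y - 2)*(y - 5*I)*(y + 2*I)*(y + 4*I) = y^4 - 2*y^3 + I*y^3 + 22*y^2 - 2*I*y^2 - 44*y + 40*I*y - 80*I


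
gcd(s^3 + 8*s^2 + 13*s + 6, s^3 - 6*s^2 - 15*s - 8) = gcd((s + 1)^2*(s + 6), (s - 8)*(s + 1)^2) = s^2 + 2*s + 1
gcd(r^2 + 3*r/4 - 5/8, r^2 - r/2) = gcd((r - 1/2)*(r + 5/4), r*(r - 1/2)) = r - 1/2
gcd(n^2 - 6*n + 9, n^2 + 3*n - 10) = 1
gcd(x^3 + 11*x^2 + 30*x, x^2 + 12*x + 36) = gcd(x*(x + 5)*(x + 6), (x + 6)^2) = x + 6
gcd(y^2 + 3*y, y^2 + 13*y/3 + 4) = y + 3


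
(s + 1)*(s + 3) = s^2 + 4*s + 3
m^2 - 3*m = m*(m - 3)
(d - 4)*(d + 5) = d^2 + d - 20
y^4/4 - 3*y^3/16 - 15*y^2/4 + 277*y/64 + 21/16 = (y/4 + 1)*(y - 7/2)*(y - 3/2)*(y + 1/4)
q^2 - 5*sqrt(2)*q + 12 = (q - 3*sqrt(2))*(q - 2*sqrt(2))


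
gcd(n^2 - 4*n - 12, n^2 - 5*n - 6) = n - 6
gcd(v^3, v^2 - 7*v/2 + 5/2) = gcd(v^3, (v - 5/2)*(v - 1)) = 1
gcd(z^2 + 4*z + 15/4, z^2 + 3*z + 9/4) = z + 3/2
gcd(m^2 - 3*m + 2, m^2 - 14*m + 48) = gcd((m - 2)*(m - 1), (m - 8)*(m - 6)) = 1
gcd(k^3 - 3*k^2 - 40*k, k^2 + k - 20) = k + 5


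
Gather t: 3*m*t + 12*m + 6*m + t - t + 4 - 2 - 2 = 3*m*t + 18*m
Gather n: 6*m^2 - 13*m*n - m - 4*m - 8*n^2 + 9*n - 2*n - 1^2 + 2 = 6*m^2 - 5*m - 8*n^2 + n*(7 - 13*m) + 1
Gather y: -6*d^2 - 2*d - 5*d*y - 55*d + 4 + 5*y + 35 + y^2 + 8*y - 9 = -6*d^2 - 57*d + y^2 + y*(13 - 5*d) + 30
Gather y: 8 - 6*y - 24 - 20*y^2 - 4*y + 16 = -20*y^2 - 10*y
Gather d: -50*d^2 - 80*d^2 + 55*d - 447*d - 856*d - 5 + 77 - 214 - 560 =-130*d^2 - 1248*d - 702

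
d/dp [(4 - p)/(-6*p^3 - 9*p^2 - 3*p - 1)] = (-12*p^3 + 63*p^2 + 72*p + 13)/(36*p^6 + 108*p^5 + 117*p^4 + 66*p^3 + 27*p^2 + 6*p + 1)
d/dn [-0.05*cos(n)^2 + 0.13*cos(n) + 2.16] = (0.1*cos(n) - 0.13)*sin(n)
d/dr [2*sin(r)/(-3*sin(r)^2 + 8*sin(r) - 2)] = 2*(3*sin(r)^2 - 2)*cos(r)/(3*sin(r)^2 - 8*sin(r) + 2)^2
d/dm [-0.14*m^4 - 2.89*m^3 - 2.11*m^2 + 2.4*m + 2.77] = -0.56*m^3 - 8.67*m^2 - 4.22*m + 2.4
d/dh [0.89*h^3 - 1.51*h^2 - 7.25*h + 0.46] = 2.67*h^2 - 3.02*h - 7.25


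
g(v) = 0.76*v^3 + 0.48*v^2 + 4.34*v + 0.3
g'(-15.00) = 502.94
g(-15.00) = -2521.80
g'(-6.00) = 80.66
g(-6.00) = -172.62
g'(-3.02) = 22.24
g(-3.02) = -29.36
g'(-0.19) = 4.24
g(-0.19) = -0.51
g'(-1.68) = 9.16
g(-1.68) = -9.24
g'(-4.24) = 41.26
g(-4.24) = -67.40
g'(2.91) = 26.44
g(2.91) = 35.72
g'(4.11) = 46.80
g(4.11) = 79.01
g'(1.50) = 10.91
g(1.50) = 10.46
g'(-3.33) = 26.43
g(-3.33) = -36.89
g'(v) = 2.28*v^2 + 0.96*v + 4.34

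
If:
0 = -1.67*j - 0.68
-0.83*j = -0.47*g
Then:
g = -0.72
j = -0.41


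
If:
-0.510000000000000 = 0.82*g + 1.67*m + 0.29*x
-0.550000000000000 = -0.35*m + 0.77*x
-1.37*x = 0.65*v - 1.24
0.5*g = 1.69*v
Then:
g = -25.50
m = 11.44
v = -7.55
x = 4.49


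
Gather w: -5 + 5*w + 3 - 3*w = 2*w - 2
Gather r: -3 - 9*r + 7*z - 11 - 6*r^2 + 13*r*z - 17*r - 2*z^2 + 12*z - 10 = -6*r^2 + r*(13*z - 26) - 2*z^2 + 19*z - 24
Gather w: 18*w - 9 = 18*w - 9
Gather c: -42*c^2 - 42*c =-42*c^2 - 42*c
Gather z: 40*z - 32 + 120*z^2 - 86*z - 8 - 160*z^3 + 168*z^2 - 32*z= -160*z^3 + 288*z^2 - 78*z - 40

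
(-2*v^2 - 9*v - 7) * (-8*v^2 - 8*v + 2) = 16*v^4 + 88*v^3 + 124*v^2 + 38*v - 14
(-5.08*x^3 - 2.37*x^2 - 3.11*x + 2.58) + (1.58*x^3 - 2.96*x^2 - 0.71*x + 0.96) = -3.5*x^3 - 5.33*x^2 - 3.82*x + 3.54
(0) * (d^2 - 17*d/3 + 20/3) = 0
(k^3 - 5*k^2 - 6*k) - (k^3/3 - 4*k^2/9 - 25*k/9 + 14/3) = 2*k^3/3 - 41*k^2/9 - 29*k/9 - 14/3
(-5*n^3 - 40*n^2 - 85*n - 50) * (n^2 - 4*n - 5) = -5*n^5 - 20*n^4 + 100*n^3 + 490*n^2 + 625*n + 250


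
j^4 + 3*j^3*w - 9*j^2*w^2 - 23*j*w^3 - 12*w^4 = (j - 3*w)*(j + w)^2*(j + 4*w)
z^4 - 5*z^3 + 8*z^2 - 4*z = z*(z - 2)^2*(z - 1)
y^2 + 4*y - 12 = (y - 2)*(y + 6)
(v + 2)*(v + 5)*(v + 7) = v^3 + 14*v^2 + 59*v + 70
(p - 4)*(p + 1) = p^2 - 3*p - 4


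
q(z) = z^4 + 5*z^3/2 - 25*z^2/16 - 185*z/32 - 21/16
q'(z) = 4*z^3 + 15*z^2/2 - 25*z/8 - 185/32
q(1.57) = 1.51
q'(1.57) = 23.28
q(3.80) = 299.85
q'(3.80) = 310.13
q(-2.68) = 6.42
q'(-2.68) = -20.53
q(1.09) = -4.82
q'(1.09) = 4.90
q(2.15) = 25.25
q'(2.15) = 61.92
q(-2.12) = 0.30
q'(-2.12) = -3.56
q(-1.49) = 0.49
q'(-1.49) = 2.29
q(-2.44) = 2.62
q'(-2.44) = -11.61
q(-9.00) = 4662.66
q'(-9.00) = -2286.16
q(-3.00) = 15.47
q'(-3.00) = -36.91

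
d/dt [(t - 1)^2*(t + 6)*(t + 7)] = 4*t^3 + 33*t^2 + 34*t - 71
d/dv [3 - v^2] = -2*v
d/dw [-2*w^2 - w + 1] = -4*w - 1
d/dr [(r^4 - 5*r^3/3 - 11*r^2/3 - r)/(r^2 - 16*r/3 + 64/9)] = 3*(18*r^4 - 111*r^3 + 120*r^2 + 185*r + 24)/(27*r^3 - 216*r^2 + 576*r - 512)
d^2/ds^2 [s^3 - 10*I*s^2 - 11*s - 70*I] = 6*s - 20*I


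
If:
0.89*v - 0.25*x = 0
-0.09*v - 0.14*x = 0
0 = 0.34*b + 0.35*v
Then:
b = 0.00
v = 0.00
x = 0.00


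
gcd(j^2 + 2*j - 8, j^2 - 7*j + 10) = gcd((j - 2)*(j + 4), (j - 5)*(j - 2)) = j - 2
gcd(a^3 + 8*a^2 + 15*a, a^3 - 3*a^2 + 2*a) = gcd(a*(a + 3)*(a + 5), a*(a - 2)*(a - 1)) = a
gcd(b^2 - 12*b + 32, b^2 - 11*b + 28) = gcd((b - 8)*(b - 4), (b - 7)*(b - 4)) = b - 4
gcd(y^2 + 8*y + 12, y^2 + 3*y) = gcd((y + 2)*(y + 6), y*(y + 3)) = 1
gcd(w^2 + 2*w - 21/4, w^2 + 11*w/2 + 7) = w + 7/2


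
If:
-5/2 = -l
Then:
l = 5/2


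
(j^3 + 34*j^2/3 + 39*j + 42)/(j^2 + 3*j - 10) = (j^3 + 34*j^2/3 + 39*j + 42)/(j^2 + 3*j - 10)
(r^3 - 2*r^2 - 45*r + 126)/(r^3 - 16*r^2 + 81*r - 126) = (r + 7)/(r - 7)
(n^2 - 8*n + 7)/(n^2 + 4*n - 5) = (n - 7)/(n + 5)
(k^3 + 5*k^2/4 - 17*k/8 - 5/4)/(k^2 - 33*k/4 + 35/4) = (k^2 + 5*k/2 + 1)/(k - 7)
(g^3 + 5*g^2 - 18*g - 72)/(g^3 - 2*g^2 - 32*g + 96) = (g + 3)/(g - 4)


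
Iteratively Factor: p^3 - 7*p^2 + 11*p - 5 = (p - 1)*(p^2 - 6*p + 5) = (p - 1)^2*(p - 5)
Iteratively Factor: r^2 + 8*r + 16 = (r + 4)*(r + 4)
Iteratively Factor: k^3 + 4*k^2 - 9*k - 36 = (k + 4)*(k^2 - 9) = (k - 3)*(k + 4)*(k + 3)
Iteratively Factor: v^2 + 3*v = (v + 3)*(v)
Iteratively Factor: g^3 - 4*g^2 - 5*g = (g - 5)*(g^2 + g) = (g - 5)*(g + 1)*(g)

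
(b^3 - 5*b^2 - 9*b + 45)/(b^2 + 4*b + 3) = (b^2 - 8*b + 15)/(b + 1)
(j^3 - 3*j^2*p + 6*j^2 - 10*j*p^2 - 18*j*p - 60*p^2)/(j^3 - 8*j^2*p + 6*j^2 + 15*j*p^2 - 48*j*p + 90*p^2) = (-j - 2*p)/(-j + 3*p)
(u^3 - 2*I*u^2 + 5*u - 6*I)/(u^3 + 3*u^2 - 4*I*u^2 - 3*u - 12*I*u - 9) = (u + 2*I)/(u + 3)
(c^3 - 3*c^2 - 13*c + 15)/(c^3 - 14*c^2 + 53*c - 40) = (c + 3)/(c - 8)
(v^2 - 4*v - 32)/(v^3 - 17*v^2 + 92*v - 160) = (v + 4)/(v^2 - 9*v + 20)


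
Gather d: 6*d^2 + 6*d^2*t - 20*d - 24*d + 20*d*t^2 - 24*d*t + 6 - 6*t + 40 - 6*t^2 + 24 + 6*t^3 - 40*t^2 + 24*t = d^2*(6*t + 6) + d*(20*t^2 - 24*t - 44) + 6*t^3 - 46*t^2 + 18*t + 70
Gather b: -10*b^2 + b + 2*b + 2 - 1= -10*b^2 + 3*b + 1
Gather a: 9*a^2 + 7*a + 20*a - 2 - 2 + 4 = 9*a^2 + 27*a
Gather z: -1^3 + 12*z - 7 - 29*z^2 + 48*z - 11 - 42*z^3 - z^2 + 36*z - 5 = -42*z^3 - 30*z^2 + 96*z - 24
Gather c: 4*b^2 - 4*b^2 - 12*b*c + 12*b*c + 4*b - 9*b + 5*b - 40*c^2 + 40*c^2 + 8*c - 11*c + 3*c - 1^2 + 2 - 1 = 0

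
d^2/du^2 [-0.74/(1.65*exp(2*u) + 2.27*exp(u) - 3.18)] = (-0.74*(3.3*exp(u) + 2.27)*(6.6*exp(u) + 4.54)*exp(u) + (4.884*exp(u) + 1.6798)*(1.65*exp(2*u) + 2.27*exp(u) - 3.18))*exp(u)/(1.65*exp(2*u) + 2.27*exp(u) - 3.18)^3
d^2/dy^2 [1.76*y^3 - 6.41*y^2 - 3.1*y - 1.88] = 10.56*y - 12.82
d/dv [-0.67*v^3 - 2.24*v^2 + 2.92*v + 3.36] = -2.01*v^2 - 4.48*v + 2.92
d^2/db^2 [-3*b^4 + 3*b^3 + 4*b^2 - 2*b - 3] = -36*b^2 + 18*b + 8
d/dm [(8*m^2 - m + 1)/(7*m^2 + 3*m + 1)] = (31*m^2 + 2*m - 4)/(49*m^4 + 42*m^3 + 23*m^2 + 6*m + 1)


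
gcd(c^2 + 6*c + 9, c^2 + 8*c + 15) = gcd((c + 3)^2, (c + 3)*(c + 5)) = c + 3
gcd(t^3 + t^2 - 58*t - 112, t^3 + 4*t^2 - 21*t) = t + 7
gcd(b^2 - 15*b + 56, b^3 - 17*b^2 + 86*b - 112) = b^2 - 15*b + 56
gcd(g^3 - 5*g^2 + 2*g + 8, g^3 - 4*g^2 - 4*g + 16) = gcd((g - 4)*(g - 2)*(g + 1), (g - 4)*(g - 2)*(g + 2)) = g^2 - 6*g + 8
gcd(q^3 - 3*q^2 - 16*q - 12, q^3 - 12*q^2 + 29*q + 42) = q^2 - 5*q - 6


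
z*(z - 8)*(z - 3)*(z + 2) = z^4 - 9*z^3 + 2*z^2 + 48*z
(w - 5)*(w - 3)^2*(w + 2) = w^4 - 9*w^3 + 17*w^2 + 33*w - 90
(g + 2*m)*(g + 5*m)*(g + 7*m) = g^3 + 14*g^2*m + 59*g*m^2 + 70*m^3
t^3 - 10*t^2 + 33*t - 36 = (t - 4)*(t - 3)^2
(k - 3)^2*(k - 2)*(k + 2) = k^4 - 6*k^3 + 5*k^2 + 24*k - 36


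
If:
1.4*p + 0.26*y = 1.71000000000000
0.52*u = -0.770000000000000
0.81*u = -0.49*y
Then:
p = 0.77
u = -1.48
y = 2.45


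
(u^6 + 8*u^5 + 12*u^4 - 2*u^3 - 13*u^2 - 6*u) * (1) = u^6 + 8*u^5 + 12*u^4 - 2*u^3 - 13*u^2 - 6*u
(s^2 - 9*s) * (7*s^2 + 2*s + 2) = 7*s^4 - 61*s^3 - 16*s^2 - 18*s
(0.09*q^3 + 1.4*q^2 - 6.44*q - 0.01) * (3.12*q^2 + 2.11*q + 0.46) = 0.2808*q^5 + 4.5579*q^4 - 17.0974*q^3 - 12.9756*q^2 - 2.9835*q - 0.0046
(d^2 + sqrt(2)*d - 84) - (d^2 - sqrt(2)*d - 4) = 2*sqrt(2)*d - 80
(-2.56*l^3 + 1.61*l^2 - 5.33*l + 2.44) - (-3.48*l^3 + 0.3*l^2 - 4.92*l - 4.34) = 0.92*l^3 + 1.31*l^2 - 0.41*l + 6.78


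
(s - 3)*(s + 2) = s^2 - s - 6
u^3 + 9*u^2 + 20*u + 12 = (u + 1)*(u + 2)*(u + 6)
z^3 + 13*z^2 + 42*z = z*(z + 6)*(z + 7)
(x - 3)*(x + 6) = x^2 + 3*x - 18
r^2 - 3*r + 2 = (r - 2)*(r - 1)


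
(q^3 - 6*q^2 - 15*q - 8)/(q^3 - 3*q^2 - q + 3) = (q^2 - 7*q - 8)/(q^2 - 4*q + 3)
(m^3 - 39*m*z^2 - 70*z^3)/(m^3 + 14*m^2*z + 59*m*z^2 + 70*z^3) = (m - 7*z)/(m + 7*z)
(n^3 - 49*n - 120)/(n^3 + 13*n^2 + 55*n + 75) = (n - 8)/(n + 5)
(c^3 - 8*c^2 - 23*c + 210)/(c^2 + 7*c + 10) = (c^2 - 13*c + 42)/(c + 2)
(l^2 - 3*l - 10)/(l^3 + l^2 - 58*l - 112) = (l - 5)/(l^2 - l - 56)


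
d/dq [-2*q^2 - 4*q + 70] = -4*q - 4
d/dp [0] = 0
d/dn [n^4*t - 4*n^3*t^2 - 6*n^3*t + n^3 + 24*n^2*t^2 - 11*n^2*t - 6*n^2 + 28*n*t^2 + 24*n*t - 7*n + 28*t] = 4*n^3*t - 12*n^2*t^2 - 18*n^2*t + 3*n^2 + 48*n*t^2 - 22*n*t - 12*n + 28*t^2 + 24*t - 7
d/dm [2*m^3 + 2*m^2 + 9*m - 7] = 6*m^2 + 4*m + 9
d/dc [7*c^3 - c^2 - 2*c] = 21*c^2 - 2*c - 2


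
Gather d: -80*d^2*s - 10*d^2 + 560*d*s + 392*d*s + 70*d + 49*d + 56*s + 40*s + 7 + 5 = d^2*(-80*s - 10) + d*(952*s + 119) + 96*s + 12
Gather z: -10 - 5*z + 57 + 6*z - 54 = z - 7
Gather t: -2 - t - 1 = -t - 3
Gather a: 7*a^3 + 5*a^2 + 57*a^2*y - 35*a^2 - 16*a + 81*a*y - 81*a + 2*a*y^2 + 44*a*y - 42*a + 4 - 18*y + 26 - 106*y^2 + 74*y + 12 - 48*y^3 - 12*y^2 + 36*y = 7*a^3 + a^2*(57*y - 30) + a*(2*y^2 + 125*y - 139) - 48*y^3 - 118*y^2 + 92*y + 42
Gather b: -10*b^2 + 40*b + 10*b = -10*b^2 + 50*b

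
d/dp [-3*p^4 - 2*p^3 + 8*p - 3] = -12*p^3 - 6*p^2 + 8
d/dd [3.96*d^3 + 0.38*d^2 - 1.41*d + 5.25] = 11.88*d^2 + 0.76*d - 1.41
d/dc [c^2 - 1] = 2*c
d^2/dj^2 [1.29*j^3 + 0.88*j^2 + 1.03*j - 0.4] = 7.74*j + 1.76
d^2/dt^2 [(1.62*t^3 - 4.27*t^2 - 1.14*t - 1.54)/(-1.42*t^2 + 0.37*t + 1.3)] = (3.5527136788005e-15*t^5 - 1.4210854715202e-14*t^4 + 2.659712*t^3 + 61.250736*t^2 - 8.65485600000001*t + 19.443252)/(2.863288*t^6 - 2.238204*t^5 - 7.280766*t^4 + 4.047467*t^3 + 6.66549*t^2 - 1.8759*t - 2.197)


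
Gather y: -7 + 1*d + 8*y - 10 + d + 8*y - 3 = 2*d + 16*y - 20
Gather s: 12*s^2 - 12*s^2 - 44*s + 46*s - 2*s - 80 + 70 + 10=0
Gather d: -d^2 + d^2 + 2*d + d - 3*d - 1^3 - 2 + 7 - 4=0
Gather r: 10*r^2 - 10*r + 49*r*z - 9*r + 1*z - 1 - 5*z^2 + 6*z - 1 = 10*r^2 + r*(49*z - 19) - 5*z^2 + 7*z - 2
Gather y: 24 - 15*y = 24 - 15*y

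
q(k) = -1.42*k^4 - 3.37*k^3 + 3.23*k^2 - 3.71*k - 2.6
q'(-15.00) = 16794.64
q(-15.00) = -59733.95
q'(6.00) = -1555.79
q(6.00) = -2476.82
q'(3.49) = -345.75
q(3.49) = -330.12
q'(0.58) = -4.47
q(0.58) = -4.48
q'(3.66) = -393.97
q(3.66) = -392.94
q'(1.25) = -22.53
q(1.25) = -12.24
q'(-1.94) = -12.82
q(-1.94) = 21.25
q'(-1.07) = -15.24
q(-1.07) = 7.33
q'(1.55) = -39.14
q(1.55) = -21.34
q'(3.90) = -469.22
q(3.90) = -496.35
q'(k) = -5.68*k^3 - 10.11*k^2 + 6.46*k - 3.71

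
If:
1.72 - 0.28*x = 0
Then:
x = 6.14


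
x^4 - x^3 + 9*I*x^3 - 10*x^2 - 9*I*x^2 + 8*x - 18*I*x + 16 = (x - 2)*(x + 1)*(x + I)*(x + 8*I)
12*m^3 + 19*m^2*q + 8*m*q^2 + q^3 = (m + q)*(3*m + q)*(4*m + q)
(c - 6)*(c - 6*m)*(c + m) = c^3 - 5*c^2*m - 6*c^2 - 6*c*m^2 + 30*c*m + 36*m^2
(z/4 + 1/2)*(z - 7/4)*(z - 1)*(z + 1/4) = z^4/4 - z^3/8 - 63*z^2/64 + 41*z/64 + 7/32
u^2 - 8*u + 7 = (u - 7)*(u - 1)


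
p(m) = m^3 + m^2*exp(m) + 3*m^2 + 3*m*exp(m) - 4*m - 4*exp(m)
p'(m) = m^2*exp(m) + 3*m^2 + 5*m*exp(m) + 6*m - exp(m) - 4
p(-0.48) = -0.72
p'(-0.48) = -8.15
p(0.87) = -2.06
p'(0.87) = 13.29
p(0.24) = -4.87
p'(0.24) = -2.06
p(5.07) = 6063.06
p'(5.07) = 8070.99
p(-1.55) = 8.36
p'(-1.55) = -7.44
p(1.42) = 12.65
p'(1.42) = 44.15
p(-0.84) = 2.37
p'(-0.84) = -8.86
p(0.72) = -3.67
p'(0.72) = 8.28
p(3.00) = 323.20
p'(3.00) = 502.97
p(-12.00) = -1248.00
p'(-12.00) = 356.00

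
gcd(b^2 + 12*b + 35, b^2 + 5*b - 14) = b + 7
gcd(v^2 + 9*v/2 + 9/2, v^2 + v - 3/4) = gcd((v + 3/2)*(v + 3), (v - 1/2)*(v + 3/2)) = v + 3/2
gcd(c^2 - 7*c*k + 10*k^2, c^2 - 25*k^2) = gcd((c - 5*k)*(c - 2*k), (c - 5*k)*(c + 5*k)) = c - 5*k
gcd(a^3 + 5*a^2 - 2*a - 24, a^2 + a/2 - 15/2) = a + 3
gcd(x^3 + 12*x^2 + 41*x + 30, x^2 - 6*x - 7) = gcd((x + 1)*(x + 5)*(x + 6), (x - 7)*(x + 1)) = x + 1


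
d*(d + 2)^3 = d^4 + 6*d^3 + 12*d^2 + 8*d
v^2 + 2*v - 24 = (v - 4)*(v + 6)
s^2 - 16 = (s - 4)*(s + 4)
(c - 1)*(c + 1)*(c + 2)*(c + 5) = c^4 + 7*c^3 + 9*c^2 - 7*c - 10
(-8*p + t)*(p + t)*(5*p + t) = -40*p^3 - 43*p^2*t - 2*p*t^2 + t^3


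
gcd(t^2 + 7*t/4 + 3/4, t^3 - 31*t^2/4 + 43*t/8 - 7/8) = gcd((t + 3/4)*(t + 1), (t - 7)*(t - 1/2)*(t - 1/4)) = 1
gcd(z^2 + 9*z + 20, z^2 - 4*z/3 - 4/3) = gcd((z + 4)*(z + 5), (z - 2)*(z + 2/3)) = 1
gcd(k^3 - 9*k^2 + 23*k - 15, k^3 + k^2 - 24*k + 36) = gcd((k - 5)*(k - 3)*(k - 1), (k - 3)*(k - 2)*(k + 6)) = k - 3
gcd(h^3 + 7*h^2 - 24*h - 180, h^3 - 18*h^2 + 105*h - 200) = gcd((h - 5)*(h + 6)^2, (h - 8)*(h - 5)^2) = h - 5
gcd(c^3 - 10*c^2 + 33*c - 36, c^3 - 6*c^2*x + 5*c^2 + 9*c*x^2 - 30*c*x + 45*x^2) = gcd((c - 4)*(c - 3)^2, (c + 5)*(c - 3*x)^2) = 1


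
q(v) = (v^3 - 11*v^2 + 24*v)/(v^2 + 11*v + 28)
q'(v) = (-2*v - 11)*(v^3 - 11*v^2 + 24*v)/(v^2 + 11*v + 28)^2 + (3*v^2 - 22*v + 24)/(v^2 + 11*v + 28) = (v^4 + 22*v^3 - 61*v^2 - 616*v + 672)/(v^4 + 22*v^3 + 177*v^2 + 616*v + 784)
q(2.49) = 0.11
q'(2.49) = -0.23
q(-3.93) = -1511.92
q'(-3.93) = 22821.01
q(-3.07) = -56.44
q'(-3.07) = 107.83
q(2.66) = 0.08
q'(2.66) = -0.23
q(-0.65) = -0.96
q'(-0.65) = 2.30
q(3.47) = -0.09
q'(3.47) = -0.19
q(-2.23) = -14.13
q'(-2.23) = 21.37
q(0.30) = 0.20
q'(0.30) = 0.49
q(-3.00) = -49.50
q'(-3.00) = 91.12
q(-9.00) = -183.60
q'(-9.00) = -82.02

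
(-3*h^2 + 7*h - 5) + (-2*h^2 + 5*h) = -5*h^2 + 12*h - 5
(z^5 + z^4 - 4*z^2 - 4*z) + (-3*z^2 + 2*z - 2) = z^5 + z^4 - 7*z^2 - 2*z - 2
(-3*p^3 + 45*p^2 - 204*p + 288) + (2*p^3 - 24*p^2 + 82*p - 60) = -p^3 + 21*p^2 - 122*p + 228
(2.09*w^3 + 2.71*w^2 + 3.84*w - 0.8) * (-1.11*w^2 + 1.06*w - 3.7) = -2.3199*w^5 - 0.7927*w^4 - 9.1228*w^3 - 5.0686*w^2 - 15.056*w + 2.96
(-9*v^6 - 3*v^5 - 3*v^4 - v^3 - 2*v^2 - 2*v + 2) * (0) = 0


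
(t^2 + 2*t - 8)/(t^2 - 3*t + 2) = (t + 4)/(t - 1)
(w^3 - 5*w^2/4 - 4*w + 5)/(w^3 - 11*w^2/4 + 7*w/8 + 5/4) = 2*(w + 2)/(2*w + 1)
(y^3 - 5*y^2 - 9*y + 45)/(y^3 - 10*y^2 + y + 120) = (y - 3)/(y - 8)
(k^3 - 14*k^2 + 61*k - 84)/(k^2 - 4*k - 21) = (k^2 - 7*k + 12)/(k + 3)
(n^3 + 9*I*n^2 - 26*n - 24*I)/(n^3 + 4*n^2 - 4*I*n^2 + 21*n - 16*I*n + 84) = (n^2 + 6*I*n - 8)/(n^2 + n*(4 - 7*I) - 28*I)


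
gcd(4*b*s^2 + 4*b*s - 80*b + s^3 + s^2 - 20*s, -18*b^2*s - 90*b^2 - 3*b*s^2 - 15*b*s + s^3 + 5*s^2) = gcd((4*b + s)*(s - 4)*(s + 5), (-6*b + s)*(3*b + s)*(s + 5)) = s + 5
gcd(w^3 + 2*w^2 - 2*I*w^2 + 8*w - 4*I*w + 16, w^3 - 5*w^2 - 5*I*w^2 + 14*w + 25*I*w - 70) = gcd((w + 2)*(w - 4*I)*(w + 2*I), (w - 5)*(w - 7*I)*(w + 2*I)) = w + 2*I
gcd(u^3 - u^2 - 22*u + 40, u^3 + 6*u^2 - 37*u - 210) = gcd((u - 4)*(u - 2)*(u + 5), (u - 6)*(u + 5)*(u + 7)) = u + 5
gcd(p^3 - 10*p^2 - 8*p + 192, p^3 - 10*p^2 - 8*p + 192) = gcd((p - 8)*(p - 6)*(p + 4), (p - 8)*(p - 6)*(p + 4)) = p^3 - 10*p^2 - 8*p + 192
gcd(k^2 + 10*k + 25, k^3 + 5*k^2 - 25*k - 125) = k^2 + 10*k + 25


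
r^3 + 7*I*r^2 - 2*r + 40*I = (r - 2*I)*(r + 4*I)*(r + 5*I)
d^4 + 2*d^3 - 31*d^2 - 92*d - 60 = (d - 6)*(d + 1)*(d + 2)*(d + 5)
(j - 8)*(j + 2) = j^2 - 6*j - 16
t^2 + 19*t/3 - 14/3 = (t - 2/3)*(t + 7)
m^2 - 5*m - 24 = (m - 8)*(m + 3)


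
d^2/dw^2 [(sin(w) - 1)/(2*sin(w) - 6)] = (-3*sin(w) + cos(w)^2 + 1)/(sin(w) - 3)^3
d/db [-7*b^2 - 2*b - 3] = -14*b - 2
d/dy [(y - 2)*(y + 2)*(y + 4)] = 3*y^2 + 8*y - 4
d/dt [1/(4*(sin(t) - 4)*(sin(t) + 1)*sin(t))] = (-3*cos(t) + 6/tan(t) + 4*cos(t)/sin(t)^2)/(4*(sin(t) - 4)^2*(sin(t) + 1)^2)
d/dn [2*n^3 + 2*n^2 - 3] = 2*n*(3*n + 2)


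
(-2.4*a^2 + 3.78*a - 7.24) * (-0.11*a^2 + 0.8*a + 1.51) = 0.264*a^4 - 2.3358*a^3 + 0.1964*a^2 - 0.0842000000000009*a - 10.9324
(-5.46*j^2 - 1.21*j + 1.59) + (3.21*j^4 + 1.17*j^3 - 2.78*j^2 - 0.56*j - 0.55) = 3.21*j^4 + 1.17*j^3 - 8.24*j^2 - 1.77*j + 1.04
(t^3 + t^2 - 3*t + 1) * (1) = t^3 + t^2 - 3*t + 1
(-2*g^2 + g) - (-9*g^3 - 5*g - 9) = 9*g^3 - 2*g^2 + 6*g + 9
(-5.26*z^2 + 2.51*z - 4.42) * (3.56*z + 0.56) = -18.7256*z^3 + 5.99*z^2 - 14.3296*z - 2.4752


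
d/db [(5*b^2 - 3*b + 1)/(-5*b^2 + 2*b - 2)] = (-5*b^2 - 10*b + 4)/(25*b^4 - 20*b^3 + 24*b^2 - 8*b + 4)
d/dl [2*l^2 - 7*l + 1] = 4*l - 7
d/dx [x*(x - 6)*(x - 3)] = 3*x^2 - 18*x + 18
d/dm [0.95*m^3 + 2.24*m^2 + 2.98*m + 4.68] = 2.85*m^2 + 4.48*m + 2.98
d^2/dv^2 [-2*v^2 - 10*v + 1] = -4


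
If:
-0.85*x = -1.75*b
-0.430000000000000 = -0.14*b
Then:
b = 3.07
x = 6.32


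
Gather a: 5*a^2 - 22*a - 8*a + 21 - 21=5*a^2 - 30*a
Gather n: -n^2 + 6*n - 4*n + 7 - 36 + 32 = -n^2 + 2*n + 3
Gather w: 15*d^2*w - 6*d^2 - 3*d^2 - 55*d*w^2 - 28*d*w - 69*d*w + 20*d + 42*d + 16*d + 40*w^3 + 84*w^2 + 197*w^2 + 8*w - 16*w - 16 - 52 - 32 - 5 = -9*d^2 + 78*d + 40*w^3 + w^2*(281 - 55*d) + w*(15*d^2 - 97*d - 8) - 105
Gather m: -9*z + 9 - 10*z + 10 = 19 - 19*z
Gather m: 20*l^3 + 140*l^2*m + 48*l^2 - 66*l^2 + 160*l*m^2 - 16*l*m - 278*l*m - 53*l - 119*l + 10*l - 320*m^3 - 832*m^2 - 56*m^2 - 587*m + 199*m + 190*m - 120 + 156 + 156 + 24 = 20*l^3 - 18*l^2 - 162*l - 320*m^3 + m^2*(160*l - 888) + m*(140*l^2 - 294*l - 198) + 216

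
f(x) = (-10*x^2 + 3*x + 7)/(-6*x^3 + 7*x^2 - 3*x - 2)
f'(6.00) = -0.06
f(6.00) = 0.31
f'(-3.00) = -0.08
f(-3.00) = -0.40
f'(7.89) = -0.03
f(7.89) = 0.23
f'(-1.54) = -0.03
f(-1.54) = -0.52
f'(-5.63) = -0.04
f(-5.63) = -0.25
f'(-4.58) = -0.05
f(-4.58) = -0.29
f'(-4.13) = -0.06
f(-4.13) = -0.32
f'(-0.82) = 1.48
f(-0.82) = -0.26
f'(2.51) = -0.30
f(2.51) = 0.80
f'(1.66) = -0.00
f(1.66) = 1.03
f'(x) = (3 - 20*x)/(-6*x^3 + 7*x^2 - 3*x - 2) + (-10*x^2 + 3*x + 7)*(18*x^2 - 14*x + 3)/(-6*x^3 + 7*x^2 - 3*x - 2)^2 = (-60*x^4 + 36*x^3 + 135*x^2 - 58*x + 15)/(36*x^6 - 84*x^5 + 85*x^4 - 18*x^3 - 19*x^2 + 12*x + 4)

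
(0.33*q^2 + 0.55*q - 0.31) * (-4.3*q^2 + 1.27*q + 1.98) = -1.419*q^4 - 1.9459*q^3 + 2.6849*q^2 + 0.6953*q - 0.6138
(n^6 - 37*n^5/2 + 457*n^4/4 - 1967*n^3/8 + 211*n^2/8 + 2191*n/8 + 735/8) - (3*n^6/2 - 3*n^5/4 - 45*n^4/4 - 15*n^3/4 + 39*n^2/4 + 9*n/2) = -n^6/2 - 71*n^5/4 + 251*n^4/2 - 1937*n^3/8 + 133*n^2/8 + 2155*n/8 + 735/8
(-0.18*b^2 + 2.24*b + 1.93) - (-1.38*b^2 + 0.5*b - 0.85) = 1.2*b^2 + 1.74*b + 2.78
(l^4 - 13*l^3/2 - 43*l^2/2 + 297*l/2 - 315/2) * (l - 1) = l^5 - 15*l^4/2 - 15*l^3 + 170*l^2 - 306*l + 315/2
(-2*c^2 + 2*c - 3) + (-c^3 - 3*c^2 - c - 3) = -c^3 - 5*c^2 + c - 6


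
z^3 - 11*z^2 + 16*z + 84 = (z - 7)*(z - 6)*(z + 2)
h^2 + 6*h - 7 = (h - 1)*(h + 7)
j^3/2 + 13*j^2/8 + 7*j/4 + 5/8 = (j/2 + 1/2)*(j + 1)*(j + 5/4)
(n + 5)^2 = n^2 + 10*n + 25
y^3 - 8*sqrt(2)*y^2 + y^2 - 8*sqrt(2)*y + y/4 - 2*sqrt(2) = (y + 1/2)^2*(y - 8*sqrt(2))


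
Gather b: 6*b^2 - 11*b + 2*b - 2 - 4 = 6*b^2 - 9*b - 6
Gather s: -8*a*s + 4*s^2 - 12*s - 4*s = 4*s^2 + s*(-8*a - 16)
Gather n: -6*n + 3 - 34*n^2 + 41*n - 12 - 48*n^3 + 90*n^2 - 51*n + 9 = -48*n^3 + 56*n^2 - 16*n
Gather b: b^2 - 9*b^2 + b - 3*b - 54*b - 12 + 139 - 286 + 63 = -8*b^2 - 56*b - 96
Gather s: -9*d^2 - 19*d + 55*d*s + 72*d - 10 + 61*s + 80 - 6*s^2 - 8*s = -9*d^2 + 53*d - 6*s^2 + s*(55*d + 53) + 70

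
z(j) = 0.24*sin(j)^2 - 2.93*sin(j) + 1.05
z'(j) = 0.48*sin(j)*cos(j) - 2.93*cos(j) = (0.48*sin(j) - 2.93)*cos(j)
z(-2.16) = 3.65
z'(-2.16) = 1.85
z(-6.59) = 1.96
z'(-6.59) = -2.93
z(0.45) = -0.18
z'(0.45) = -2.45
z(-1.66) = 4.21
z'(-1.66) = 0.30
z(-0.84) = 3.36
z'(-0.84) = -2.19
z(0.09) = 0.79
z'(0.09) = -2.88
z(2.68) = -0.21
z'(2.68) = 2.43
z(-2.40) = 3.14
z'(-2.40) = 2.40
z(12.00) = 2.69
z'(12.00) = -2.69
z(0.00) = 1.05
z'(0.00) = -2.93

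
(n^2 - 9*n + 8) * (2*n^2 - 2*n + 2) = 2*n^4 - 20*n^3 + 36*n^2 - 34*n + 16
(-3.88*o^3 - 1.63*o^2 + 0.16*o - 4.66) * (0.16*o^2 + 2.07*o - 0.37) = -0.6208*o^5 - 8.2924*o^4 - 1.9129*o^3 + 0.1887*o^2 - 9.7054*o + 1.7242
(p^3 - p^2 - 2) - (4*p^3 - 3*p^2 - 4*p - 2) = -3*p^3 + 2*p^2 + 4*p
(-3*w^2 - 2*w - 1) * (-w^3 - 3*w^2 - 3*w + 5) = 3*w^5 + 11*w^4 + 16*w^3 - 6*w^2 - 7*w - 5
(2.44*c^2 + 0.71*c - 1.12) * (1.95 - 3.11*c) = -7.5884*c^3 + 2.5499*c^2 + 4.8677*c - 2.184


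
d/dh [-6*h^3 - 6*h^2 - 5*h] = -18*h^2 - 12*h - 5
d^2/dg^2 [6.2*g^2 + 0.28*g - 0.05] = 12.4000000000000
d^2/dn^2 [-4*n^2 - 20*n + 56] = -8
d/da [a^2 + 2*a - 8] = 2*a + 2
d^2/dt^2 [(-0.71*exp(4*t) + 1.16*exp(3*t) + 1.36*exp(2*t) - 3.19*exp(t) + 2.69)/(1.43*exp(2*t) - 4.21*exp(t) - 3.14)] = (-5.807516*exp(7*t) + 49.390627*exp(6*t) - 95.951139*exp(5*t) - 142.385865*exp(4*t) + 108.004319*exp(3*t) + 22.343127*exp(2*t) + 191.798491*exp(t) - 67.01231)*exp(t)/(2.924207*exp(6*t) - 25.827087*exp(5*t) + 56.773431*exp(4*t) + 38.803991*exp(3*t) - 124.663338*exp(2*t) - 124.526748*exp(t) - 30.959144)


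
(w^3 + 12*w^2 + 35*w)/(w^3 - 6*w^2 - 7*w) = (w^2 + 12*w + 35)/(w^2 - 6*w - 7)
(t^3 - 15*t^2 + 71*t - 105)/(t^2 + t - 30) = (t^2 - 10*t + 21)/(t + 6)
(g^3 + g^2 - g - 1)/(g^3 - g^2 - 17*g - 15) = (g^2 - 1)/(g^2 - 2*g - 15)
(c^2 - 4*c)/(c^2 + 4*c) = (c - 4)/(c + 4)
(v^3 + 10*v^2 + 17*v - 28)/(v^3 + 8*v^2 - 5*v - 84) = (v - 1)/(v - 3)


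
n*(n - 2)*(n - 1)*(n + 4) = n^4 + n^3 - 10*n^2 + 8*n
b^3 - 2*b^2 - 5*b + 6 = (b - 3)*(b - 1)*(b + 2)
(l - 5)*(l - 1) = l^2 - 6*l + 5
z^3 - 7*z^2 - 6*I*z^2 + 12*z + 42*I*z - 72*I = (z - 4)*(z - 3)*(z - 6*I)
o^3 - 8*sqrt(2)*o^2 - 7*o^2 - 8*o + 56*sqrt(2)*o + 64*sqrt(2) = (o - 8)*(o + 1)*(o - 8*sqrt(2))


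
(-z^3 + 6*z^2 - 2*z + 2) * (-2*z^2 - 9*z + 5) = 2*z^5 - 3*z^4 - 55*z^3 + 44*z^2 - 28*z + 10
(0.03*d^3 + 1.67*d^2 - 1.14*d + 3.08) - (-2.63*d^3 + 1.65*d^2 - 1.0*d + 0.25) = 2.66*d^3 + 0.02*d^2 - 0.14*d + 2.83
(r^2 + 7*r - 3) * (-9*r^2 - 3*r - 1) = -9*r^4 - 66*r^3 + 5*r^2 + 2*r + 3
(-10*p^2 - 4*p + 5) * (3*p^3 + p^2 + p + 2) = -30*p^5 - 22*p^4 + p^3 - 19*p^2 - 3*p + 10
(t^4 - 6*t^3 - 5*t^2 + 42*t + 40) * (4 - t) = -t^5 + 10*t^4 - 19*t^3 - 62*t^2 + 128*t + 160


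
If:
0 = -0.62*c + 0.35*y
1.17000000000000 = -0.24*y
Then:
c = -2.75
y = -4.88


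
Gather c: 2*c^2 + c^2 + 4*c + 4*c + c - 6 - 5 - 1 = 3*c^2 + 9*c - 12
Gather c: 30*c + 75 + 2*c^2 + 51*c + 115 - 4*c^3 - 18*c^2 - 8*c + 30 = -4*c^3 - 16*c^2 + 73*c + 220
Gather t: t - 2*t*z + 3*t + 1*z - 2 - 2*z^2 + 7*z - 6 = t*(4 - 2*z) - 2*z^2 + 8*z - 8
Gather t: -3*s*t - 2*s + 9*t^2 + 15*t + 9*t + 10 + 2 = -2*s + 9*t^2 + t*(24 - 3*s) + 12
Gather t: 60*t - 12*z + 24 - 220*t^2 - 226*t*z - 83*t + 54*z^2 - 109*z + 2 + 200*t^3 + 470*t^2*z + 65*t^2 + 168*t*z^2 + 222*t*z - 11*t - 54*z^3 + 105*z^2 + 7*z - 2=200*t^3 + t^2*(470*z - 155) + t*(168*z^2 - 4*z - 34) - 54*z^3 + 159*z^2 - 114*z + 24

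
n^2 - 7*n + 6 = (n - 6)*(n - 1)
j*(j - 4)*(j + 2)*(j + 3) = j^4 + j^3 - 14*j^2 - 24*j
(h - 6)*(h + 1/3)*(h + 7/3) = h^3 - 10*h^2/3 - 137*h/9 - 14/3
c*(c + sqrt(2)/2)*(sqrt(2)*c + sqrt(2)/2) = sqrt(2)*c^3 + sqrt(2)*c^2/2 + c^2 + c/2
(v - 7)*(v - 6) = v^2 - 13*v + 42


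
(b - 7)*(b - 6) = b^2 - 13*b + 42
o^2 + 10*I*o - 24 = (o + 4*I)*(o + 6*I)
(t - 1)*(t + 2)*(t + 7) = t^3 + 8*t^2 + 5*t - 14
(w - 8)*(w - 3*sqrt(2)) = w^2 - 8*w - 3*sqrt(2)*w + 24*sqrt(2)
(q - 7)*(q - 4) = q^2 - 11*q + 28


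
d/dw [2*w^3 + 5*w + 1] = 6*w^2 + 5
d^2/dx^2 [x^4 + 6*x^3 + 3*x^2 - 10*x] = 12*x^2 + 36*x + 6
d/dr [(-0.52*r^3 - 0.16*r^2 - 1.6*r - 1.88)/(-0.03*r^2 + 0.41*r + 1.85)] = (0.0156*r^4 - 0.4264*r^3 - 2.9996*r^2 - 0.7048*r - 2.1892)/(0.0009*r^4 - 0.0246*r^3 + 0.0571*r^2 + 1.517*r + 3.4225)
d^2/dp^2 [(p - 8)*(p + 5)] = 2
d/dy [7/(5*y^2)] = -14/(5*y^3)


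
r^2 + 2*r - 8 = (r - 2)*(r + 4)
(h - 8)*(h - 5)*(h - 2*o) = h^3 - 2*h^2*o - 13*h^2 + 26*h*o + 40*h - 80*o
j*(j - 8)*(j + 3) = j^3 - 5*j^2 - 24*j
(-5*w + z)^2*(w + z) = 25*w^3 + 15*w^2*z - 9*w*z^2 + z^3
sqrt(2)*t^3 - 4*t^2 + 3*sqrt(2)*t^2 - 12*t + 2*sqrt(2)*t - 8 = (t + 2)*(t - 2*sqrt(2))*(sqrt(2)*t + sqrt(2))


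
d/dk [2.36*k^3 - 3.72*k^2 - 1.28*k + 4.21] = 7.08*k^2 - 7.44*k - 1.28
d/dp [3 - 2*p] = -2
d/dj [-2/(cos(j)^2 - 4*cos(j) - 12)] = 4*(2 - cos(j))*sin(j)/(sin(j)^2 + 4*cos(j) + 11)^2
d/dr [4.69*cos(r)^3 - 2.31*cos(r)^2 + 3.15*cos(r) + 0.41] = (-14.07*cos(r)^2 + 4.62*cos(r) - 3.15)*sin(r)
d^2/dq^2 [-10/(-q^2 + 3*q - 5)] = 20*(-q^2 + 3*q + (2*q - 3)^2 - 5)/(q^2 - 3*q + 5)^3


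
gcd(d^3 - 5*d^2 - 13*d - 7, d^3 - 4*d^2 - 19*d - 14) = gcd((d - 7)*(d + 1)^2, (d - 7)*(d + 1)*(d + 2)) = d^2 - 6*d - 7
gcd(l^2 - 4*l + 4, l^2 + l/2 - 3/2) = 1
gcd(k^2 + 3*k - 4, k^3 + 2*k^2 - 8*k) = k + 4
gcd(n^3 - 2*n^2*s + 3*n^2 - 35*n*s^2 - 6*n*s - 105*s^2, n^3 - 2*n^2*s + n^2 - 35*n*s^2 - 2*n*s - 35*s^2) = -n^2 + 2*n*s + 35*s^2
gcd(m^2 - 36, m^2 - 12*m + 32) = 1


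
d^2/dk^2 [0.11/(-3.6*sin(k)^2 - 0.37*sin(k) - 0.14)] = (5.7024*sin(k)^4 + 0.43956*sin(k)^3 - 8.760301*sin(k)^2 - 0.884818*sin(k) + 0.080762)/(3.6*sin(k)^2 + 0.37*sin(k) + 0.14)^3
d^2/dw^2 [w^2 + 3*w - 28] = 2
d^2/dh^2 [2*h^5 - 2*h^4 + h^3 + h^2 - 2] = 40*h^3 - 24*h^2 + 6*h + 2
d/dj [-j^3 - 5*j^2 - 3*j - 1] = -3*j^2 - 10*j - 3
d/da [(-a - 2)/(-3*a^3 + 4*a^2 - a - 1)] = (3*a^3 - 4*a^2 + a - (a + 2)*(9*a^2 - 8*a + 1) + 1)/(3*a^3 - 4*a^2 + a + 1)^2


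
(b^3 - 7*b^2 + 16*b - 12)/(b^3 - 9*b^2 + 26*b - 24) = (b - 2)/(b - 4)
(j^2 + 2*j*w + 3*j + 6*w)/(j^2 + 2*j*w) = (j + 3)/j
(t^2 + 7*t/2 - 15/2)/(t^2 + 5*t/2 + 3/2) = (2*t^2 + 7*t - 15)/(2*t^2 + 5*t + 3)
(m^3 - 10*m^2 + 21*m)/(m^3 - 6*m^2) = (m^2 - 10*m + 21)/(m*(m - 6))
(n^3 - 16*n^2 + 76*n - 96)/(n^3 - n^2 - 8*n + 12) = (n^2 - 14*n + 48)/(n^2 + n - 6)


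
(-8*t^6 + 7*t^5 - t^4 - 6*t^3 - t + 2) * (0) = 0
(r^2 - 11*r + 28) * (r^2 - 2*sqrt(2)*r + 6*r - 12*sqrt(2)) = r^4 - 5*r^3 - 2*sqrt(2)*r^3 - 38*r^2 + 10*sqrt(2)*r^2 + 76*sqrt(2)*r + 168*r - 336*sqrt(2)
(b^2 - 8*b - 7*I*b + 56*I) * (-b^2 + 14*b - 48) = -b^4 + 22*b^3 + 7*I*b^3 - 160*b^2 - 154*I*b^2 + 384*b + 1120*I*b - 2688*I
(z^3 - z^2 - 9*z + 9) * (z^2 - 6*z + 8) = z^5 - 7*z^4 + 5*z^3 + 55*z^2 - 126*z + 72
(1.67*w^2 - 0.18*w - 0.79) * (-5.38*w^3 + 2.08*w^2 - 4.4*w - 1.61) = -8.9846*w^5 + 4.442*w^4 - 3.4722*w^3 - 3.5399*w^2 + 3.7658*w + 1.2719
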